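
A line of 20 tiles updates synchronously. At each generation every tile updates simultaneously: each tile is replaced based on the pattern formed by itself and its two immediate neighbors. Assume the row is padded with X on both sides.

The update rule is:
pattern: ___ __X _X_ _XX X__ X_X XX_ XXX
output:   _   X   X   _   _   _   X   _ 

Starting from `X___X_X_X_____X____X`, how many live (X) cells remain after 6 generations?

X__XX_X_X____XX___X_
X_X_X_X_X___X_X__XX_
X_X_X_X_X__XX_X_X_X_
X_X_X_X_X_X_X_X_X_X_
X_X_X_X_X_X_X_X_X_X_  (fixed point — unchanged through generation 6)
count of X: 10

10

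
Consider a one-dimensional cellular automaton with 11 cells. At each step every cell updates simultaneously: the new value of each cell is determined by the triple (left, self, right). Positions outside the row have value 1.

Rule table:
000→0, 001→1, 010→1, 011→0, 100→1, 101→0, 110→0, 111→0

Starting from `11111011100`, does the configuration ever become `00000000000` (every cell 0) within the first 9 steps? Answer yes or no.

no

00000000011
10000000100
01000001111
01100010000
00010111001
10110000110
00001001000
10011111101
01100000000
step 9 is 01100000000, still not uniform 0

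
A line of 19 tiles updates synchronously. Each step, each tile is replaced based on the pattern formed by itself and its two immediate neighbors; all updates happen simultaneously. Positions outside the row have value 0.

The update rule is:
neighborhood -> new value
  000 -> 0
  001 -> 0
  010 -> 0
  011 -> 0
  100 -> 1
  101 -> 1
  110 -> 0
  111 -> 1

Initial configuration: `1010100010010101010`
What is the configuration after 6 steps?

0101010001001010101
0010101000100101010
0001010100010010101
0000101010001001010
0000010101000100101
0000001010100010010

0000001010100010010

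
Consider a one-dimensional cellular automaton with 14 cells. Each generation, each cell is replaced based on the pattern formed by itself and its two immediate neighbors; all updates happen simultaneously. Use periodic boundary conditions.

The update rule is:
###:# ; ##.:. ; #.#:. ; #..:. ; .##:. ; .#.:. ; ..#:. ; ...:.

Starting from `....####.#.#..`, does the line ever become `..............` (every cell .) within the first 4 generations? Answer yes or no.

yes

.....##.......
..............
all cells are . at generation 2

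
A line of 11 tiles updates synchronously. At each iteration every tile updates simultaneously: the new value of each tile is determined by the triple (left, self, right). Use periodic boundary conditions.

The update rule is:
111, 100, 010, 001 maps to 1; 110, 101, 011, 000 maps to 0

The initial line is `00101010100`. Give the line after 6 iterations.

00110001100

iteration 1: 01101010110
iteration 2: 10001010001
iteration 3: 01011011010
iteration 4: 11000000011
iteration 5: 10100000101
iteration 6: 00110001100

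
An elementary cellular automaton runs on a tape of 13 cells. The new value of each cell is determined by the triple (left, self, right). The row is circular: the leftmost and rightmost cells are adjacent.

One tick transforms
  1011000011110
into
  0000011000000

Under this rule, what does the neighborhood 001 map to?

0

At position 7 the neighborhood is 001; the next row has 0 there.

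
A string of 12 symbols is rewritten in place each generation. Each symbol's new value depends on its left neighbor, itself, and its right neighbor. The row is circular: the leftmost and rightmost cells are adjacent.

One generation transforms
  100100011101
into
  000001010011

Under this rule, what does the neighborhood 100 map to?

At position 1 the neighborhood is 100; the next row has 0 there.

0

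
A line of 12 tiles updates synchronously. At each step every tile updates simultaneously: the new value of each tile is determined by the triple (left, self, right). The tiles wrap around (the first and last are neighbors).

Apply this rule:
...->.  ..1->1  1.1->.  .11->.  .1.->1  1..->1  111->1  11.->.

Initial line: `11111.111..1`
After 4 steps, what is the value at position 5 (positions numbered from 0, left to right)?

1

1111...1.11.
.11.1.11....
1...1...1...
11.111.111.1
position 5 holds 1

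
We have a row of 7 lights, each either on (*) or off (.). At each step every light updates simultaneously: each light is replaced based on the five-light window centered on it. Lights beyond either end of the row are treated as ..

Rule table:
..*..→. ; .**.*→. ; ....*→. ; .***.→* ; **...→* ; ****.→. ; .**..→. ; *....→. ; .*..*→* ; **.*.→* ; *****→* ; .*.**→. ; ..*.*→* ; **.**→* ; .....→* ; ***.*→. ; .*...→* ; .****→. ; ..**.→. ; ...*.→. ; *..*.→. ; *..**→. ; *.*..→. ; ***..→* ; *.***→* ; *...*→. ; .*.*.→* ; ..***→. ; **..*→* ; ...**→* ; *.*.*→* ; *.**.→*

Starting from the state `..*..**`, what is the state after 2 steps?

*...*.*

...*...
*...*.*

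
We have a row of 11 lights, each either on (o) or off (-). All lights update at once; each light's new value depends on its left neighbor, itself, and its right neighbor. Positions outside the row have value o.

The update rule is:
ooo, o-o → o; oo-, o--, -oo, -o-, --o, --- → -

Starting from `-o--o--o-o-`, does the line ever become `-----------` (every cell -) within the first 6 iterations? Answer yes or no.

o-------o-o
---------o-
----------o
-----------
all cells are - at iteration 4

yes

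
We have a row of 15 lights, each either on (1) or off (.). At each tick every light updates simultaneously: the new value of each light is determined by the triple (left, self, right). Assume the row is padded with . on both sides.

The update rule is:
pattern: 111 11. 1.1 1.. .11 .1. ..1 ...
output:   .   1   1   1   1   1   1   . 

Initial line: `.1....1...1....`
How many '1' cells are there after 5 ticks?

111..111.111...
1.1111.111.11..
111..111.11111.
1.1111.111...11
111..111.11.111
count of 1: 11

11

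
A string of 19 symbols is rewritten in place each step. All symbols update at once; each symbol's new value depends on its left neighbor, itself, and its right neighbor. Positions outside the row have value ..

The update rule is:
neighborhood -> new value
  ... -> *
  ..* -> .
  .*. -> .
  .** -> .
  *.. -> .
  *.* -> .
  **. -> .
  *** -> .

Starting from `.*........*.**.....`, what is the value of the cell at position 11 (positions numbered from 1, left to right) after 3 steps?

.

...******......****
**........****.....
...******......****
position 11 holds .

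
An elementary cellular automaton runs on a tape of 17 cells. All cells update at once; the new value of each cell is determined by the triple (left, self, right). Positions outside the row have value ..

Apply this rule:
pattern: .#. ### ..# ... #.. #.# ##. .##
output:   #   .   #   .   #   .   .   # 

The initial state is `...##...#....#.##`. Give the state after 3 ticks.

..##.#.###..##.#.
.##..#.#..###..##
##.###.####..###.

##.###.####..###.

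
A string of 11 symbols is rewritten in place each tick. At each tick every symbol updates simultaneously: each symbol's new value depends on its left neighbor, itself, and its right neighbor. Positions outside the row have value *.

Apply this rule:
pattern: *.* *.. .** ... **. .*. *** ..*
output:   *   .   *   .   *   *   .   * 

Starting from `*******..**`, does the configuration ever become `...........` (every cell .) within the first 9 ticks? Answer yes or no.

tick 1: ......*.**.
tick 2: .....******
tick 3: ....**.....
tick 4: ...***....*
tick 5: ..**.*...**
tick 6: .*****..**.
tick 7: **...*.****
tick 8: .*..****...
tick 9: **.**..*..*
tick 9 is **.**..*..*, still not uniform .

no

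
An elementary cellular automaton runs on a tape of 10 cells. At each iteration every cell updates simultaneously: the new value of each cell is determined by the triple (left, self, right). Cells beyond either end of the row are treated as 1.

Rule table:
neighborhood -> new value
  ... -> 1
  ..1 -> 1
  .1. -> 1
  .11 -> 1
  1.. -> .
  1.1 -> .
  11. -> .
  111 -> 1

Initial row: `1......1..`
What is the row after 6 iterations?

.11..11111

..111111.1
.111111..1
.11111..11
.1111..111
.111..1111
.11..11111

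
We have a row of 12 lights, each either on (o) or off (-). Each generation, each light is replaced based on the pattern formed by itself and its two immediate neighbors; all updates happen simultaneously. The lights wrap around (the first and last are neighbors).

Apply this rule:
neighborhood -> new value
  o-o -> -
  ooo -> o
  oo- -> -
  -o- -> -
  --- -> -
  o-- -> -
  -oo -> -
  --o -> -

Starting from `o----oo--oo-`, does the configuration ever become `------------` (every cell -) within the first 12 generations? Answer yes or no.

yes

generation 1: ------------
all cells are - at generation 1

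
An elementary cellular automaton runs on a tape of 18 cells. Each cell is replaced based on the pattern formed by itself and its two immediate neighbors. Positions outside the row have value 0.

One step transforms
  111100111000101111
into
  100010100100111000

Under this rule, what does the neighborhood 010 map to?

At position 12 the neighborhood is 010; the next row has 1 there.

1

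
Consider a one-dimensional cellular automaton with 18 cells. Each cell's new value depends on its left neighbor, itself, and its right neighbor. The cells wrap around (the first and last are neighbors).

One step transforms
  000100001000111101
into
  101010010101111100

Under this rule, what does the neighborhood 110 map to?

1

At position 15 the neighborhood is 110; the next row has 1 there.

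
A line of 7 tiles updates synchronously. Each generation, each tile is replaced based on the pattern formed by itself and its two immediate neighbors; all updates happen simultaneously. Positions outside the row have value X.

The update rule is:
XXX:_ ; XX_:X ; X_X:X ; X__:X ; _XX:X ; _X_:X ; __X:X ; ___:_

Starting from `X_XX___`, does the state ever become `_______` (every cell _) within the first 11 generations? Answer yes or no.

yes

XXXXX_X
____XXX
X__XX__
XXXXXXX
_______
all cells are _ at generation 5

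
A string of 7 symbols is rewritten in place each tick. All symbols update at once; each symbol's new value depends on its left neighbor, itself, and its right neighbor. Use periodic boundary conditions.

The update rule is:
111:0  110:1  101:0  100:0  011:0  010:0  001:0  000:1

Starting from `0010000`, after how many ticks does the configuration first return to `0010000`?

5

1000111
1010000
0000110
1110010
0010000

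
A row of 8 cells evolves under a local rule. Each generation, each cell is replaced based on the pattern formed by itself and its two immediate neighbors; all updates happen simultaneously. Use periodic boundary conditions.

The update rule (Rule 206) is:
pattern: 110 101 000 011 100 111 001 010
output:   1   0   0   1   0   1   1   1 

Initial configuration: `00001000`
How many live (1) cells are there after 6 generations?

00011000
00111000
01111000
11111000
11111001
11111011
count of 1: 7

7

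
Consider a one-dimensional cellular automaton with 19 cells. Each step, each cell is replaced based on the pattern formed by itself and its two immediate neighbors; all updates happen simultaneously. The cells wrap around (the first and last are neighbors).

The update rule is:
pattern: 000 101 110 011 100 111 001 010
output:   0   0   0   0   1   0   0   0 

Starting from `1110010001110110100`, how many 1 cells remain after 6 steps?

3

0001001000000000010
0000100100000000001
1000010010000000000
0100001001000000000
0010000100100000000
0001000010010000000
count of 1: 3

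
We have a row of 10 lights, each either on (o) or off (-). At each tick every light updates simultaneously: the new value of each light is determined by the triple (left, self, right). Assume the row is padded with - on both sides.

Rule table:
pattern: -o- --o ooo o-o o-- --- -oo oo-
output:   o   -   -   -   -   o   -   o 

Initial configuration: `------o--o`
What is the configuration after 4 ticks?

ooooo-o--o
----o-o--o
ooo-o-o--o
--o-o-o--o

--o-o-o--o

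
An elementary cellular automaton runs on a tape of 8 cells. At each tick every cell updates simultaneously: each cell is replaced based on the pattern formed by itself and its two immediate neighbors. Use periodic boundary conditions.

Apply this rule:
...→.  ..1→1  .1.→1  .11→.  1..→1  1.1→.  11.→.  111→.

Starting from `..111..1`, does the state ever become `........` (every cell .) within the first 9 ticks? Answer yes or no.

tick 1: 11...111
tick 2: ..1.1...
tick 3: .11.11..
tick 4: 1.....1.
tick 5: 11...11.
tick 6: ..1.1...  (repeats tick 2; period 4)
tick 9: 11...11.
tick 9 is 11...11., still not uniform .

no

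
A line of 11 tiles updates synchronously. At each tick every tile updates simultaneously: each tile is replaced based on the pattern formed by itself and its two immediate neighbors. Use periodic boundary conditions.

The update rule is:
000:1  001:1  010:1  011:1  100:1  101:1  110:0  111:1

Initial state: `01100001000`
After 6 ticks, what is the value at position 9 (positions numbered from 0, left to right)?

1

11011111111
10111111111
01111111111
11111111110
11111111101
11111111011
position 9 holds 1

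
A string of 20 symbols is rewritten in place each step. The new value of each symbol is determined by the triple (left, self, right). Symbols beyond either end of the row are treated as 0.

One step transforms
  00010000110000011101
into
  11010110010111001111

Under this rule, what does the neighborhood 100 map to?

At position 4 the neighborhood is 100; the next row has 0 there.

0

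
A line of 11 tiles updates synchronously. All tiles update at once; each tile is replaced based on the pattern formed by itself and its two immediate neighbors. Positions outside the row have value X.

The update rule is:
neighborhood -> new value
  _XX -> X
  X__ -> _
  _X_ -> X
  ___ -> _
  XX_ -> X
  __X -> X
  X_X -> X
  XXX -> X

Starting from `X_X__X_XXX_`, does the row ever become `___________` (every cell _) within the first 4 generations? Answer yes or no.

XXX_XXXXXXX
XXXXXXXXXXX
XXXXXXXXXXX  (fixed point — unchanged through generation 4)
generation 4 is XXXXXXXXXXX, still not uniform _

no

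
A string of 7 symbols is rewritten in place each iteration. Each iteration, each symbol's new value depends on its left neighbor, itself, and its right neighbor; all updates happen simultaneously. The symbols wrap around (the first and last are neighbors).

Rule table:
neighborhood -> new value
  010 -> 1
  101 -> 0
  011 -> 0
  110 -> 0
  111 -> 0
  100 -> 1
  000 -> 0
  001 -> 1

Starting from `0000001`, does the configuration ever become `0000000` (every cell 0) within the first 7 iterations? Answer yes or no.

1000011
0100100
1111110
0000000
all cells are 0 at iteration 4

yes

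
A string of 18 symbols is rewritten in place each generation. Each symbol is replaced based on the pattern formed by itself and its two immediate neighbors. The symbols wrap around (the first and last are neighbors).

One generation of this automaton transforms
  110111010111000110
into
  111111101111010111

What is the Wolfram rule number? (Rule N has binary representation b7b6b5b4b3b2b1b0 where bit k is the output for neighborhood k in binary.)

233

position 4: 111 → 1  (bit 7 = 1)
position 1: 110 → 1  (bit 6 = 1)
position 2: 101 → 1  (bit 5 = 1)
position 12: 100 → 0  (bit 4 = 0)
position 0: 011 → 1  (bit 3 = 1)
position 7: 010 → 0  (bit 2 = 0)
position 14: 001 → 0  (bit 1 = 0)
position 13: 000 → 1  (bit 0 = 1)
bits b7..b0 = 11101001 = 233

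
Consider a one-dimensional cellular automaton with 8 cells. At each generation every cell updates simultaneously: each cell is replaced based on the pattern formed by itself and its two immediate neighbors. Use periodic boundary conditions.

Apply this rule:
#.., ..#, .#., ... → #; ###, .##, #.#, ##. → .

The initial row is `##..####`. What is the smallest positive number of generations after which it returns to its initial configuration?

2

generation 1: ..##....
generation 2: ##..####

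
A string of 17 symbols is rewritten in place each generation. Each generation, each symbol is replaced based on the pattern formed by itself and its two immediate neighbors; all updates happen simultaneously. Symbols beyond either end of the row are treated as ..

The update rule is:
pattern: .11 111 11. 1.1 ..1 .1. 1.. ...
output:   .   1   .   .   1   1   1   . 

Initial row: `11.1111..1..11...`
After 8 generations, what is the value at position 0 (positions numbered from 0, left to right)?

.

....11.11111..1..
...1....111.1111.
..111..1.1...11.1
.1.1.111.11.1...1
11.1..1.....11.11
...11111...1.....
..1.111.1.111....
.11..1..1..1.1...
position 0 holds .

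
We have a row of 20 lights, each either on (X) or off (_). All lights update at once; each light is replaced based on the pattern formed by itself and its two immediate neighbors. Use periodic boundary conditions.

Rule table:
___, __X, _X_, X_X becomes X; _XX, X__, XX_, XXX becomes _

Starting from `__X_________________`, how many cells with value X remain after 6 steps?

step 1: XXX_XXXXXXXXXXXXXXXX
step 2: ___X________________
step 3: XXXX_XXXXXXXXXXXXXXX
step 4: ____X_______________
step 5: XXXXX_XXXXXXXXXXXXXX
step 6: _____X______________
count of X: 1

1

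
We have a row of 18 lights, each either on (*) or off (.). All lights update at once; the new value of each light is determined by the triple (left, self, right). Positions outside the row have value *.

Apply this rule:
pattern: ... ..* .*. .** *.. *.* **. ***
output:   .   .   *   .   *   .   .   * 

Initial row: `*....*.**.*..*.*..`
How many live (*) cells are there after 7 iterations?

3

.*...*....**.*.**.
.**..**......*....
...*...*.....**...
*..**..**......*..
.*...*...*.....**.
.**..**..**.......
...*...*...*......
count of *: 3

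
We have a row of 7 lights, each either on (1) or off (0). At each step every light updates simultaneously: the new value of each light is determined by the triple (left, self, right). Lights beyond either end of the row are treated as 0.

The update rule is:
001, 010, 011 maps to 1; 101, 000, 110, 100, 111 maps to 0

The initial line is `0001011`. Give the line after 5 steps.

1011000

0011010
0110010
1100110
1001100
1011000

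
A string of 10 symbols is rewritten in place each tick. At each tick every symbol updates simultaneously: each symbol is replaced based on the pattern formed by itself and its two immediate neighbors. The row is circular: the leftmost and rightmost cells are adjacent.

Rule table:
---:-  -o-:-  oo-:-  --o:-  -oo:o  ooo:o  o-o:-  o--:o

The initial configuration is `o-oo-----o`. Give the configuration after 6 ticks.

----o----o

--o-o----o
o----o----
-o----o---
--o----o--
---o----o-
----o----o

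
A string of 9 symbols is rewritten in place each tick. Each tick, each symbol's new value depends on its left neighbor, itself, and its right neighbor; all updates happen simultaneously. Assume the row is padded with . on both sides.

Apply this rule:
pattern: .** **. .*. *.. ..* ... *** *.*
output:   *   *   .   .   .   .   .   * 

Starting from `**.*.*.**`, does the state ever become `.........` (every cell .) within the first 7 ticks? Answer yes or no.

***.*.***
*.**.**.*
.*******.
.*.....*.
.........
all cells are . at tick 5

yes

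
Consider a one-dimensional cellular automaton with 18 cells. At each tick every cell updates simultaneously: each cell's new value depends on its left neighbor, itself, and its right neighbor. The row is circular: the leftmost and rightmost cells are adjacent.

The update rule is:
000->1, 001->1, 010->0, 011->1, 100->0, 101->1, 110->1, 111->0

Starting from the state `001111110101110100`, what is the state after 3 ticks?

010110000000001111

111000011011011001
001011111111111011
010110000000001111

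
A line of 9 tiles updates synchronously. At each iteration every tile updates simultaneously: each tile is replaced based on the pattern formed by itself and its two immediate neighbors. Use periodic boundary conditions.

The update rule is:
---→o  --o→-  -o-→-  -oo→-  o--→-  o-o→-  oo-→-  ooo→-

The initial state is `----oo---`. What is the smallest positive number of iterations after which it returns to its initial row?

ooo----oo
----oo---

2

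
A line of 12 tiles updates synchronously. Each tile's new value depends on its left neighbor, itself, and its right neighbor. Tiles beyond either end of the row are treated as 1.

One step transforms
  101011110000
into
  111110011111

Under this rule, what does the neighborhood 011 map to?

1

At position 4 the neighborhood is 011; the next row has 1 there.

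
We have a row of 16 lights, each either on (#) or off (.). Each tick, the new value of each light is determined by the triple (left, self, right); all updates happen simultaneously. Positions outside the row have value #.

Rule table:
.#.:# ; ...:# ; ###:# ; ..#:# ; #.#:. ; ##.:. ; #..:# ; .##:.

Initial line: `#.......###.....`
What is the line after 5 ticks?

.#######.#.###.#

tick 1: .#######.#.#####
tick 2: ..#####..#..####
tick 3: ##.###.#####.###
tick 4: #...#...###...##
tick 5: .#######.#.###.#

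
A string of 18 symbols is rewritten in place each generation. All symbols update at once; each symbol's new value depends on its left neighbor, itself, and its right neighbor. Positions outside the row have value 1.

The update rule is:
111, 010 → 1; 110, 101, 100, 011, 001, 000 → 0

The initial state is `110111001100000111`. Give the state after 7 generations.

100010000000000011
000010000000000001
000010000000000000
000010000000000000  (fixed point — unchanged through generation 7)

000010000000000000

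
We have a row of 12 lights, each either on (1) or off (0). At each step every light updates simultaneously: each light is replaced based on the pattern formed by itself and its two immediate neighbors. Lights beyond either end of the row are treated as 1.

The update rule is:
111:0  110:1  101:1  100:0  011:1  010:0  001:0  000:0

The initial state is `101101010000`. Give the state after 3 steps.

000011000000

111110100000
000011000000
000011000000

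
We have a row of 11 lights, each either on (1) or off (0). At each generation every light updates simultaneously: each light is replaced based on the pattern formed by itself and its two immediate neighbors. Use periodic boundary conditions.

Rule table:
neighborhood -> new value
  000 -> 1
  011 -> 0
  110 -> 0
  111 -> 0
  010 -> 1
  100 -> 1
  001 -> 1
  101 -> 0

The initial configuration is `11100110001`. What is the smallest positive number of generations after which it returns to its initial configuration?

generation 1: 00011001110
generation 2: 11100110001

2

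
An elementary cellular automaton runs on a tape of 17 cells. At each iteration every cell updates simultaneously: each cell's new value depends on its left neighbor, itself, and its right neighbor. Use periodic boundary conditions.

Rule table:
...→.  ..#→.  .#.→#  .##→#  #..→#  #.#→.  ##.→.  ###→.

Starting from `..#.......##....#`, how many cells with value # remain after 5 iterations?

#.##......#.#...#
..#.#.....#.##..#
#.#.##....#.#.#.#
..#.#.#...#.#.#.#
#.#.#.##..#.#.#.#
count of #: 9

9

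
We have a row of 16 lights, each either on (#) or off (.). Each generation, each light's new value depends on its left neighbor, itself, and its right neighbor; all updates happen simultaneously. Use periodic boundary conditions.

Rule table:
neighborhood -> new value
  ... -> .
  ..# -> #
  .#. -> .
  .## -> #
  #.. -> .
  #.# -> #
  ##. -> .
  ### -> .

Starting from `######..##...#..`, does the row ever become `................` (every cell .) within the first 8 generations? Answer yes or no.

#......##...#..#
......##...#..##
.....##...#..##.
....##...#..##..
...##...#..##...
..##...#..##....
.##...#..##.....
##...#..##......
generation 8 is ##...#..##......, still not uniform .

no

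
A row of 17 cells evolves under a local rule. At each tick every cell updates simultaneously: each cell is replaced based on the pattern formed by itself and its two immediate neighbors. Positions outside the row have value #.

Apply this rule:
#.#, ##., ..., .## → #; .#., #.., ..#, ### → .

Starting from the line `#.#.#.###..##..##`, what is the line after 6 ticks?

###.#....##..#.##

##.#.##.#..##..#.
.##.####...##...#
#####..#.#.##.#.#
....#...#.####.##
.##...#..##..###.
###.#....##..#.##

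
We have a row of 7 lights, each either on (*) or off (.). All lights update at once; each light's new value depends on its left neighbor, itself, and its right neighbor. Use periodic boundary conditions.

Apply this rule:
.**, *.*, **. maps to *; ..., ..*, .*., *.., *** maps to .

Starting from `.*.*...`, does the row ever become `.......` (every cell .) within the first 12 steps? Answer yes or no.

yes

..*....
.......
all cells are . at step 2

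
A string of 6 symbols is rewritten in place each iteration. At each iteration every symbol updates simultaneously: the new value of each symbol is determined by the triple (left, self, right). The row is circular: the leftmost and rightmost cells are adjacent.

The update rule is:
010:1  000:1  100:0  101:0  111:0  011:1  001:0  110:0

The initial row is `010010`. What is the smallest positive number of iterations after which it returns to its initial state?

iteration 1: 010010

1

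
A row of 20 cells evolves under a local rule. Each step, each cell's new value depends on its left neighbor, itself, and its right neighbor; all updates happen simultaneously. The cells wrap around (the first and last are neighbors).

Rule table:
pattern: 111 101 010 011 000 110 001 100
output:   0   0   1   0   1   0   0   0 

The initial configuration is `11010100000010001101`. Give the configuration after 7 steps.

00010101111010100000

00010101111010100000
11010100000010101111
00010101111010100000  (repeats step 1; period 2)
step 7: 00010101111010100000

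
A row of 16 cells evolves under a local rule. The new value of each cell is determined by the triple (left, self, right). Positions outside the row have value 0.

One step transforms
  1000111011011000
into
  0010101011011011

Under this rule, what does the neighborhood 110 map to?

At position 6 the neighborhood is 110; the next row has 1 there.

1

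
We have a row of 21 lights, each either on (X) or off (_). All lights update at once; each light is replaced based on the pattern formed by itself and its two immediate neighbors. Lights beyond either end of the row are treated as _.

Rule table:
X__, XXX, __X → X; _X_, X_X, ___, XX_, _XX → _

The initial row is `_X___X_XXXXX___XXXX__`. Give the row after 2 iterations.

X_X_X___XXX_X_X_XX_X_
_____X_X_X__________X

_____X_X_X__________X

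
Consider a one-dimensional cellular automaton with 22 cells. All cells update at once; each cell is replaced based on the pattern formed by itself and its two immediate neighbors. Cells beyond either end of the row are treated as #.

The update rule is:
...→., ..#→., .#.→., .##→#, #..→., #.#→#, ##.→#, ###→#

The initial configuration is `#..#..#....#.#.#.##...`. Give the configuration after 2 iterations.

#............#.####...

iteration 1: #...........#.#.###...
iteration 2: #............#.####...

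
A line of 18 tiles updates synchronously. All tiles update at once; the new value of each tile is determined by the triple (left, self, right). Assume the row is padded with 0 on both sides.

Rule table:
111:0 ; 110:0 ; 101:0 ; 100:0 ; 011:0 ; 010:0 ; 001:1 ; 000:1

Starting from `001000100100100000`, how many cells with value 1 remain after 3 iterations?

10

110011001001001111
000100010010010000
111001100100100111
count of 1: 10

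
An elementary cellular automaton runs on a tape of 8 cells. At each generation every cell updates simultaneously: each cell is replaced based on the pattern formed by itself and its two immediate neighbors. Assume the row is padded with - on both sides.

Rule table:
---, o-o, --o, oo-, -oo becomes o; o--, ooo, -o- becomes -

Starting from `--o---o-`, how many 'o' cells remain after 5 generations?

3

oo--oo--
oo-ooo-o
oooo-oo-
o--oooo-
--oo--o-
count of o: 3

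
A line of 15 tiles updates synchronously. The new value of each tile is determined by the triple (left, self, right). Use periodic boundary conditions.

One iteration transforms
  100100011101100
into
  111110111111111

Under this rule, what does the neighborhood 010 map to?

At position 0 the neighborhood is 010; the next row has 1 there.

1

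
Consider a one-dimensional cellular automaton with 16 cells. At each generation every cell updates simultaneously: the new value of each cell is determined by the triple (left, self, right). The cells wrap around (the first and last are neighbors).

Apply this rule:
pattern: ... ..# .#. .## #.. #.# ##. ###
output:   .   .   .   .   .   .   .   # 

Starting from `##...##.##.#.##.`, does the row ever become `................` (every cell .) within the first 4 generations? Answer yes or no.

yes

generation 1: ................
all cells are . at generation 1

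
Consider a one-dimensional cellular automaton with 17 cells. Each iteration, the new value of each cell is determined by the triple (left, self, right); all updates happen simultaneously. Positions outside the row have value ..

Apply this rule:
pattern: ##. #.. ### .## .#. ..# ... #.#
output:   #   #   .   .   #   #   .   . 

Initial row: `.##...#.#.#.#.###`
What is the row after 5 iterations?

.....##.#.......#

iteration 1: #.##.##.#.#.#...#
iteration 2: #..#..#.#.#.##.##
iteration 3: #######.#.#..#..#
iteration 4: ......#.#.#######
iteration 5: .....##.#.......#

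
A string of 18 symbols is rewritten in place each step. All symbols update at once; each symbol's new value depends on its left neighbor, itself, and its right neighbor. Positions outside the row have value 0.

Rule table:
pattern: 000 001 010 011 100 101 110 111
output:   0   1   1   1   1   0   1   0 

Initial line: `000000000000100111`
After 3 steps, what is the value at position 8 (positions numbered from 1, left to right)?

step 1: 000000000001111101
step 2: 000000000011000101
step 3: 000000000111101101
position 8 holds 0

0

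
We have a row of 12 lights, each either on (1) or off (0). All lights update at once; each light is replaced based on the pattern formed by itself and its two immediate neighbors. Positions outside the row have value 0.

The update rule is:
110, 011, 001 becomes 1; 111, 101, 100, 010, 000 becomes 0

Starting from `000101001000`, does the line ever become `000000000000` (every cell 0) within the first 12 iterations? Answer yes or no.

yes

iteration 1: 001000010000
iteration 2: 010000100000
iteration 3: 100001000000
iteration 4: 000010000000
iteration 5: 000100000000
iteration 6: 001000000000
iteration 7: 010000000000
iteration 8: 100000000000
iteration 9: 000000000000
all cells are 0 at iteration 9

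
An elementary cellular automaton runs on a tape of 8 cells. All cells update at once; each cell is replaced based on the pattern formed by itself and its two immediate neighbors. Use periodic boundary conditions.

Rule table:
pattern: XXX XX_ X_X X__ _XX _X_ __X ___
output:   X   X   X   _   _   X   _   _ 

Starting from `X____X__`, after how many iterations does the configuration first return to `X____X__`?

1

X____X__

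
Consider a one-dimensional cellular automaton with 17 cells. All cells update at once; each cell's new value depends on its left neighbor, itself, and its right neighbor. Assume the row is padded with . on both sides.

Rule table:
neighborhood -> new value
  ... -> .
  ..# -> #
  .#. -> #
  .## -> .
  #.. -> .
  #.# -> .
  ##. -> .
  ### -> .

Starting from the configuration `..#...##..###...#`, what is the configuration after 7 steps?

#..#.....##......

.##..#...#.....##
#...##..##....#..
#..#...#.....##..
#.##..##....#....
#....#.....##....
#...##....#......
#..#.....##......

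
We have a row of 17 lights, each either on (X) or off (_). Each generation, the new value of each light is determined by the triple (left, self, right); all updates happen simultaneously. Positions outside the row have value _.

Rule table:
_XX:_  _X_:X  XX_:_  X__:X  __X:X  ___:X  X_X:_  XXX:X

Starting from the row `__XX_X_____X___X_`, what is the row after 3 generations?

XX_X___XXXXXXXX_X

XX___XXXXXXXXXXXX
__XXX_XXXXXXXXXX_
XX_X___XXXXXXXX_X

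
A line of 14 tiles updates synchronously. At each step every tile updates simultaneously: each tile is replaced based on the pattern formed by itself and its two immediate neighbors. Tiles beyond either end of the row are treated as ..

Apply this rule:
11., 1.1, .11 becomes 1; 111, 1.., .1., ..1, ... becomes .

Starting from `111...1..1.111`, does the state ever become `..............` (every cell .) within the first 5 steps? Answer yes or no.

yes

step 1: 1.1.......11.1
step 2: .1........111.
step 3: ..........1.1.
step 4: ...........1..
step 5: ..............
all cells are . at step 5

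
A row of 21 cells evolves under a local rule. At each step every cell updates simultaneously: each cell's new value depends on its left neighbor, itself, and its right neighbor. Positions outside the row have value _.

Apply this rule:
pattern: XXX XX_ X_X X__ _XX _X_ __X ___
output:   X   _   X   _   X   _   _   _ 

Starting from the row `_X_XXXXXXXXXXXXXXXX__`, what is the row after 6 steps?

__XXXXXXXXXXX________

step 1: __XXXXXXXXXXXXXXXX___
step 2: __XXXXXXXXXXXXXXX____
step 3: __XXXXXXXXXXXXXX_____
step 4: __XXXXXXXXXXXXX______
step 5: __XXXXXXXXXXXX_______
step 6: __XXXXXXXXXXX________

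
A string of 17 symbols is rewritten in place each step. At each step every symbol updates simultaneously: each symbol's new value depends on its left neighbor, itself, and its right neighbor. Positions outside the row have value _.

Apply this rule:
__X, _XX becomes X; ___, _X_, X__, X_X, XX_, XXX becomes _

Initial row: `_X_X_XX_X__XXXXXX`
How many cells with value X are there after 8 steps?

2

step 1: X____X____XX_____
step 2: ____X____XX______
step 3: ___X____XX_______
step 4: __X____XX________
step 5: _X____XX_________
step 6: X____XX__________
step 7: ____XX___________
step 8: ___XX____________
count of X: 2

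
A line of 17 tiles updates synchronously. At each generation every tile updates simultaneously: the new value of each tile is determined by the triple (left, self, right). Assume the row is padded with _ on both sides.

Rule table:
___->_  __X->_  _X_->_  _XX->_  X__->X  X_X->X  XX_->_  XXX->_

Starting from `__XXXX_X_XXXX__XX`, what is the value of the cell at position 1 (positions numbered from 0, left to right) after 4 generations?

______X_X____X___
_______X_X____X__
________X_X____X_
_________X_X____X
position 1 holds _

_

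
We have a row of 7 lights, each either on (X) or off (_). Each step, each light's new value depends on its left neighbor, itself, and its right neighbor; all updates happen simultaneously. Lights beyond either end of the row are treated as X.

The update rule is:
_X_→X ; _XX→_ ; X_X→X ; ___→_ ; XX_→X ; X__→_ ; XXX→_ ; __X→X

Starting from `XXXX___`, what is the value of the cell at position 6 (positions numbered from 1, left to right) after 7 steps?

___X__X
__XX_X_
_X_XXXX
XXX____
__X___X
_XX__X_
X_X_XXX
position 6 holds X

X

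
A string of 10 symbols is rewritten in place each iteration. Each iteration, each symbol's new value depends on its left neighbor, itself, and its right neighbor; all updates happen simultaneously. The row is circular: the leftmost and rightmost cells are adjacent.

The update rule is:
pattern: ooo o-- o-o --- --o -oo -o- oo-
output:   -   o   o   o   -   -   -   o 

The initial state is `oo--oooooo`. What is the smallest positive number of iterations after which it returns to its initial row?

iteration 1: -oo-------
iteration 2: --oooooooo
iteration 3: o--------o
iteration 4: oooooooo--
iteration 5: -------oo-
iteration 6: oooooo--oo
iteration 7: -----oo---
iteration 8: oooo--oooo
iteration 9: ---oo-----
iteration 10: oo--oooooo

10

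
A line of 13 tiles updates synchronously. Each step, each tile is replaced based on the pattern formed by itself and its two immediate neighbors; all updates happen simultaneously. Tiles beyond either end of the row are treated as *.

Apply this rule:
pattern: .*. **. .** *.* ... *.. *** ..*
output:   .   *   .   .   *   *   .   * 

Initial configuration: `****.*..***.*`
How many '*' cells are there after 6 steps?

9

...*..**..*..
***.**.***.**
..*..*...*...
**.**.***.***
.*..*...*....
..**.***.****
count of *: 9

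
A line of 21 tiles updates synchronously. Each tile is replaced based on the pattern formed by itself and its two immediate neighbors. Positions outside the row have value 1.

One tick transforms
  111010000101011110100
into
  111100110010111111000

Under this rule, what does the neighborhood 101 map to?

At position 3 the neighborhood is 101; the next row has 1 there.

1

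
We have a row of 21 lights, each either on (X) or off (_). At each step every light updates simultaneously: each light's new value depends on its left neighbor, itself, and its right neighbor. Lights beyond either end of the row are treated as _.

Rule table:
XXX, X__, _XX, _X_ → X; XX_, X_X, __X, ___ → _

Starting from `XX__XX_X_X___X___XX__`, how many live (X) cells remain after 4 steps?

12

X_X_X__X_XX__XX__X_X_
X_X_XX_X_X_X_X_X_X_XX
X_X_X__X_X_X_X_X_X_X_
X_X_XX_X_X_X_X_X_X_XX
count of X: 12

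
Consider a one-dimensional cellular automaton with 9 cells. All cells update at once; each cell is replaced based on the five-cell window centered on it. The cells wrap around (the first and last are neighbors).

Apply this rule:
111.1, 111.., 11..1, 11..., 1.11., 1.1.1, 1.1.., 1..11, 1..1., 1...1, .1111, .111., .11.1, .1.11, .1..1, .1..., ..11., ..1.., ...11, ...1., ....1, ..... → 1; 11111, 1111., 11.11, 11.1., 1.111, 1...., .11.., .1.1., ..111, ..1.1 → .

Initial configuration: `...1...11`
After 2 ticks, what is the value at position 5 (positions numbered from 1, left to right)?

11111111.
.1.....1.
position 5 holds .

.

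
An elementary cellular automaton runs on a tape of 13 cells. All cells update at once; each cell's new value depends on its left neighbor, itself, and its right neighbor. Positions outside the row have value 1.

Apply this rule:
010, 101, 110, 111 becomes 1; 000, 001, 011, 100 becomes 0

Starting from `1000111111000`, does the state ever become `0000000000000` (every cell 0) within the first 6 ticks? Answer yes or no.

no

1000011111000
1000001111000
1000000111000
1000000011000
1000000001000
1000000001000
tick 6 is 1000000001000, still not uniform 0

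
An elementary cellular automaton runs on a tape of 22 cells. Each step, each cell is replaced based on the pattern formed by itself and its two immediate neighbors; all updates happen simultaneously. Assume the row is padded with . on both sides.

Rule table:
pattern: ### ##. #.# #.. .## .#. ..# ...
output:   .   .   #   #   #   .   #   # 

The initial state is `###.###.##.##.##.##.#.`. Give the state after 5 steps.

step 1: #..##..##.##.##.##.#.#
step 2: .###.###.##.##.##.#.#.
step 3: ##..##..##.##.##.#.#.#
step 4: #.###.###.##.##.#.#.#.
step 5: .##..##..##.##.#.#.#.#

.##..##..##.##.#.#.#.#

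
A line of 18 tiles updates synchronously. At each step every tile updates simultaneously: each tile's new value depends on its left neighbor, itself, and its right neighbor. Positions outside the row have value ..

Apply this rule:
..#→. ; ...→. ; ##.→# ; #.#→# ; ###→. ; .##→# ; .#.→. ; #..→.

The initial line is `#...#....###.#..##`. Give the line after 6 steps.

.........#.##...##
..........###...##
..........#.#...##
...........#....##
................##
................##

................##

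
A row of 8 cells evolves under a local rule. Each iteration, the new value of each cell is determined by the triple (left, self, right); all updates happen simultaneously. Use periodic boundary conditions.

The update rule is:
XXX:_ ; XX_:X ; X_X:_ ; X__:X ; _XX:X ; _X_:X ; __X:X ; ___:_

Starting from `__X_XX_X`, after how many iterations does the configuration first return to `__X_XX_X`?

XXX_XX_X
__X_XX_X

2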